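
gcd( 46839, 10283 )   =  13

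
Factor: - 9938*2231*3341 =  - 2^1 * 13^1*23^1*97^1 *257^1 * 4969^1 =-74075576198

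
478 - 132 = 346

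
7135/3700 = 1427/740 = 1.93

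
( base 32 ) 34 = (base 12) 84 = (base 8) 144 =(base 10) 100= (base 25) 40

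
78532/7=78532/7=11218.86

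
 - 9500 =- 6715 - 2785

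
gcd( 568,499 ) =1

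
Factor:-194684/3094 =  - 2^1 *13^( - 1 ) * 409^1 = -818/13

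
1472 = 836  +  636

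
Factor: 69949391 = 149^1 * 151^1*3109^1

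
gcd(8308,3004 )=4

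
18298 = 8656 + 9642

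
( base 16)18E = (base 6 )1502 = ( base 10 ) 398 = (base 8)616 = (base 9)482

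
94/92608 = 47/46304 = 0.00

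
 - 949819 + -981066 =-1930885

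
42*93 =3906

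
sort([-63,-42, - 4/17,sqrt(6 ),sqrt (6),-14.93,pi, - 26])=[ - 63, - 42, - 26, - 14.93, - 4/17,sqrt(6 ),  sqrt(6 ),  pi ]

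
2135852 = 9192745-7056893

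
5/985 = 1/197 = 0.01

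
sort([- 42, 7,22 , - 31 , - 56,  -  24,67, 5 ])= [ - 56,-42, - 31,  -  24, 5, 7,  22, 67]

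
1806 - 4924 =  - 3118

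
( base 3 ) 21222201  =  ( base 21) D47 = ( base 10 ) 5824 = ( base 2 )1011011000000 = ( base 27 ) 7QJ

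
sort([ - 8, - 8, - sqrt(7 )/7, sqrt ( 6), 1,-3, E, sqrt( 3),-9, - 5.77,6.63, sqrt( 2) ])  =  [ - 9,- 8,-8,-5.77  ,-3, - sqrt( 7)/7, 1, sqrt( 2), sqrt( 3 ),  sqrt( 6), E, 6.63]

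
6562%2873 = 816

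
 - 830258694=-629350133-200908561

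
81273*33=2682009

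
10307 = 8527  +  1780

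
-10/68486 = -1 + 34238/34243 = - 0.00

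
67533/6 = 11255 + 1/2 = 11255.50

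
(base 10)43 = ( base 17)29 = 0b101011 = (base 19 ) 25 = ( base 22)1L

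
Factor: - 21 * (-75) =3^2* 5^2 *7^1 = 1575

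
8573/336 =8573/336 = 25.51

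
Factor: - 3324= -2^2*  3^1 *277^1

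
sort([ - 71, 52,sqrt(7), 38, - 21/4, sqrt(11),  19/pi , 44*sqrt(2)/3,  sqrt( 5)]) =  [ - 71 ,-21/4,sqrt(5 ),sqrt(7) , sqrt (11),19/pi,44*sqrt( 2)/3, 38,  52 ] 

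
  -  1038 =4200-5238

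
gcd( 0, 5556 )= 5556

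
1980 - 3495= - 1515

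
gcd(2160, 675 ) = 135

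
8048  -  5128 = 2920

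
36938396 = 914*40414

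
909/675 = 101/75 = 1.35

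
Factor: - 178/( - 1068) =1/6  =  2^( - 1)*3^( - 1)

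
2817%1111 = 595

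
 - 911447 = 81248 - 992695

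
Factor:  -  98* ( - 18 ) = 1764 = 2^2*  3^2*7^2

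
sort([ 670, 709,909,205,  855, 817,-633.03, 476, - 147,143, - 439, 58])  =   [- 633.03, - 439, - 147, 58 , 143, 205, 476 , 670,709, 817, 855, 909 ] 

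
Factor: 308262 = 2^1*3^1*83^1*619^1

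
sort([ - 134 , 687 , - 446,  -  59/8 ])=[ - 446,-134, - 59/8, 687 ] 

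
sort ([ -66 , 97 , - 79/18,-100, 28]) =[ - 100, -66, - 79/18,28, 97 ]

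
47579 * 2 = 95158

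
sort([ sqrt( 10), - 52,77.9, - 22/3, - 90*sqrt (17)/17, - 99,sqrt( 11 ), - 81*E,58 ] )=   [ - 81*E, - 99, - 52, - 90*sqrt( 17 )/17, - 22/3,sqrt(10 ),sqrt (11 ),58, 77.9] 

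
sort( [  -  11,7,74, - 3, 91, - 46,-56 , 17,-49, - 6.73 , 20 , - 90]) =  [ - 90, - 56, - 49, - 46, - 11 , - 6.73, - 3 , 7, 17, 20, 74, 91 ] 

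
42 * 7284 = 305928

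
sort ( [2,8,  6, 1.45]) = [1.45, 2,6, 8 ]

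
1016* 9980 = 10139680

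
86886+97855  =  184741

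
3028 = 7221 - 4193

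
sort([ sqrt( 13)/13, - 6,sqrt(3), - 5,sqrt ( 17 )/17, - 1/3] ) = [ - 6, - 5, - 1/3, sqrt( 17) /17,sqrt( 13 )/13,sqrt( 3 )]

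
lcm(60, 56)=840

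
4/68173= 4/68173 = 0.00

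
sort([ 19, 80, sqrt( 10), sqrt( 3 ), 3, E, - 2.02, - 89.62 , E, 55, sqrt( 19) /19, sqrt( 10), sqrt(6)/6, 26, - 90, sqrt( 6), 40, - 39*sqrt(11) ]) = [ - 39*sqrt( 11),-90, - 89.62, - 2.02, sqrt ( 19)/19, sqrt( 6)/6,sqrt( 3), sqrt(6), E , E , 3, sqrt( 10), sqrt( 10), 19,26 , 40 , 55,80 ] 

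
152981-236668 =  - 83687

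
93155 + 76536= 169691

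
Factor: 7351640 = 2^3 * 5^1*239^1*769^1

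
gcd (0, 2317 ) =2317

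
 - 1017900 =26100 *( - 39) 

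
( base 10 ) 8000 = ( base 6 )101012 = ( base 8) 17500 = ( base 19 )1331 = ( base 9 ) 11868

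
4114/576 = 7+41/288 = 7.14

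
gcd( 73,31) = 1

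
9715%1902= 205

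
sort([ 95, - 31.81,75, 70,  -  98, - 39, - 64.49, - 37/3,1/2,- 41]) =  [-98 ,-64.49,-41,-39 , -31.81, -37/3,1/2,70 , 75,95]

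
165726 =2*82863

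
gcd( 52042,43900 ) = 2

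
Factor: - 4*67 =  - 268= - 2^2*67^1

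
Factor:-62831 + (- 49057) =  - 2^4*3^3*7^1 * 37^1 = - 111888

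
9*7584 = 68256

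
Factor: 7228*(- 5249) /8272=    - 2^( - 2)*11^ ( - 1 )*13^1*29^1*47^( - 1)*139^1*181^1 = -9484943/2068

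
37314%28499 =8815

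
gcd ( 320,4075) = 5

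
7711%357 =214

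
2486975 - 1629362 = 857613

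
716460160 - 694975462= 21484698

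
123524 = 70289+53235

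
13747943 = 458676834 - 444928891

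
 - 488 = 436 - 924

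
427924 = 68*6293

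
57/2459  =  57/2459 = 0.02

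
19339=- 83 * ( - 233 ) 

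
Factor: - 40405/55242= - 2^( - 1) * 3^( - 4)*5^1*11^(-1) * 31^ ( -1)*8081^1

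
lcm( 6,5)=30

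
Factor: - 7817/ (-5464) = 2^ ( - 3 )*683^ (  -  1 ) * 7817^1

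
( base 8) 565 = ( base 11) 30a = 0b101110101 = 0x175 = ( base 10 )373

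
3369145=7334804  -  3965659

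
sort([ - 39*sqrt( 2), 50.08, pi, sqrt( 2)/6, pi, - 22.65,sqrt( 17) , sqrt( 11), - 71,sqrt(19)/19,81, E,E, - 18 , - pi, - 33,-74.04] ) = [-74.04 ,- 71, - 39 * sqrt ( 2 ), - 33, - 22.65, - 18, - pi,  sqrt(19 )/19, sqrt( 2 )/6,E , E, pi, pi, sqrt (11 ),sqrt( 17), 50.08, 81] 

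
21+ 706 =727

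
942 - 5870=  - 4928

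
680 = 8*85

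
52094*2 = 104188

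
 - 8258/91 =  - 91 + 23/91 = - 90.75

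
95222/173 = 95222/173 = 550.42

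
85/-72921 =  - 1 + 72836/72921 = - 0.00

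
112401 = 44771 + 67630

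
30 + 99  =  129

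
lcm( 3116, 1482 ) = 121524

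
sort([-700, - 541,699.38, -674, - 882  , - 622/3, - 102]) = [ - 882,- 700 ,  -  674, -541, -622/3, -102, 699.38]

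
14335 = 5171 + 9164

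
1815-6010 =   -  4195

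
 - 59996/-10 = 29998/5 = 5999.60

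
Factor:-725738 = -2^1*13^1*103^1*271^1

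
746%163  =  94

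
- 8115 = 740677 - 748792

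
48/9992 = 6/1249 = 0.00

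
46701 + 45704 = 92405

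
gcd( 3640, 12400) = 40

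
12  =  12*1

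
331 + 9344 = 9675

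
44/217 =44/217= 0.20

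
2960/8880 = 1/3 = 0.33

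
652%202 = 46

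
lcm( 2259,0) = 0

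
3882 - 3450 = 432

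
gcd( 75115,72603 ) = 1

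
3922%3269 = 653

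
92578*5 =462890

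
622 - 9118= -8496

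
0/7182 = 0  =  0.00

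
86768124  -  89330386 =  - 2562262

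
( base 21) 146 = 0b1000010011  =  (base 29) i9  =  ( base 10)531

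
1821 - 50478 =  - 48657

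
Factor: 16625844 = 2^2*3^3*257^1*599^1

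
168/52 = 3 + 3/13=3.23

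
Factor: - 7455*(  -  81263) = 3^1*5^1*7^2*13^1*19^1*47^1 * 71^1 =605815665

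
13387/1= 13387 = 13387.00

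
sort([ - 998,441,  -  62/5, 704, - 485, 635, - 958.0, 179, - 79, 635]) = [ - 998, - 958.0, - 485, - 79, - 62/5, 179, 441, 635,  635, 704]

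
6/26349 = 2/8783=0.00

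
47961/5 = 47961/5 = 9592.20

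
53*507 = 26871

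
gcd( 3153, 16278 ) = 3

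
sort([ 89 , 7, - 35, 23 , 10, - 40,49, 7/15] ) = [ - 40, - 35, 7/15  ,  7 , 10,23,49, 89]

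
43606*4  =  174424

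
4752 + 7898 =12650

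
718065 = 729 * 985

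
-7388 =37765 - 45153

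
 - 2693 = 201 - 2894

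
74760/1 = 74760 = 74760.00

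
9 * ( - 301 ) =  - 2709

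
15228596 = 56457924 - 41229328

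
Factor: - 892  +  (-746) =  - 1638 = - 2^1*3^2*7^1*13^1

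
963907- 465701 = 498206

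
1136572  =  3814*298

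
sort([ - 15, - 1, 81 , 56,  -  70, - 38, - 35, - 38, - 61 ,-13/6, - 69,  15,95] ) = [ - 70, -69 , - 61, -38,  -  38, - 35, - 15,- 13/6, - 1,15,56,81, 95] 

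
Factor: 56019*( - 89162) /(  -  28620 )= 2^(-1 )*3^( - 2)*5^( - 1)*53^ ( - 1 )*71^1*109^1*263^1*409^1=832461013/4770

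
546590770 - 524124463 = 22466307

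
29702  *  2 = 59404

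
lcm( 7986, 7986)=7986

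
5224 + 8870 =14094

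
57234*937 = 53628258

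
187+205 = 392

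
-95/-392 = 95/392= 0.24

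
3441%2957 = 484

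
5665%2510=645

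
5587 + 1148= 6735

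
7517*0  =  0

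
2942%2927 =15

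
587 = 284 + 303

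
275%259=16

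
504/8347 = 504/8347 = 0.06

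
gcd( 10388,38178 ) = 14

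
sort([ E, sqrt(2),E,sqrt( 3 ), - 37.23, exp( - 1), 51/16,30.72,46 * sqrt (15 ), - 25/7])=[ - 37.23, - 25/7,exp( - 1), sqrt( 2 ),sqrt(3),E  ,  E,51/16, 30.72,46*sqrt( 15 )]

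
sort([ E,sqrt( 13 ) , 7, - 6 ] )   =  [-6,  E , sqrt( 13) , 7 ] 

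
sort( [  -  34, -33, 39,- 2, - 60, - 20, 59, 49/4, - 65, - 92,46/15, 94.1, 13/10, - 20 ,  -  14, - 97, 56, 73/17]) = [ - 97, -92,  -  65, - 60, - 34,  -  33,-20, - 20, - 14 ,-2, 13/10,46/15, 73/17,49/4,  39,56,59, 94.1]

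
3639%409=367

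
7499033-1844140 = 5654893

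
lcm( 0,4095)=0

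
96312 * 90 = 8668080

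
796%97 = 20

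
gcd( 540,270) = 270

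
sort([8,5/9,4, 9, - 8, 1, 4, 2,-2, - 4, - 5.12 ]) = [ - 8,-5.12, - 4, - 2, 5/9,  1, 2, 4, 4,8,  9]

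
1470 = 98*15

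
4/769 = 4/769= 0.01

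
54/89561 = 54/89561 = 0.00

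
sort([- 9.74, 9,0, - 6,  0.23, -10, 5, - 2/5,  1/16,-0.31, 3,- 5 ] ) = [ - 10,-9.74, - 6, - 5, - 2/5,  -  0.31, 0, 1/16,0.23, 3,5, 9 ] 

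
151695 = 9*16855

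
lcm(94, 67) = 6298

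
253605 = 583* 435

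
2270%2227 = 43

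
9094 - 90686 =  - 81592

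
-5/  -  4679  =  5/4679 = 0.00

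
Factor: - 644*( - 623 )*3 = 2^2*3^1  *7^2*23^1*89^1 = 1203636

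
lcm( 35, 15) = 105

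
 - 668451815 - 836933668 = - 1505385483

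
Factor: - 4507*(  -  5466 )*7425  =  2^1* 3^4*5^2*11^1*911^1 * 4507^1 =182916820350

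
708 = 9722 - 9014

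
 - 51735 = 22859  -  74594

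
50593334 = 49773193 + 820141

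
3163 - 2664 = 499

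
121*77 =9317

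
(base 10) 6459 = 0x193B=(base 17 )155G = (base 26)9EB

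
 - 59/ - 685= 59/685 = 0.09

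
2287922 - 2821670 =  - 533748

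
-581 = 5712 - 6293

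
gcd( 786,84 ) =6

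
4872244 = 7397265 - 2525021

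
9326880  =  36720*254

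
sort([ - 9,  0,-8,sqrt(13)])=[-9 ,- 8,0, sqrt(13 )] 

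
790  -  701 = 89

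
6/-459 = - 1 + 151/153 = - 0.01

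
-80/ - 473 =80/473 = 0.17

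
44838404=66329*676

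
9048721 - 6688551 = 2360170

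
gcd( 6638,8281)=1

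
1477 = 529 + 948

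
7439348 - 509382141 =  - 501942793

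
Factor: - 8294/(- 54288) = 11/72 = 2^( - 3)*3^( - 2)*11^1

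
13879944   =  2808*4943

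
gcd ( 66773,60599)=7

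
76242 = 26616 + 49626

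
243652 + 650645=894297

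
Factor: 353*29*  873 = 3^2 * 29^1*97^1*353^1=8936901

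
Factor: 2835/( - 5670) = - 1/2 = -2^(- 1 )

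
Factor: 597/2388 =2^ (-2) = 1/4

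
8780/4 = 2195 = 2195.00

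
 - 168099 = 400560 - 568659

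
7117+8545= 15662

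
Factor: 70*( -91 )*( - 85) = 541450=2^1*5^2 * 7^2*13^1*17^1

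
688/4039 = 688/4039 = 0.17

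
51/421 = 51/421=0.12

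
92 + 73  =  165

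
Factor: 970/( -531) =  - 2^1*3^( - 2)*5^1 * 59^( - 1)*97^1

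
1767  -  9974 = - 8207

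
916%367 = 182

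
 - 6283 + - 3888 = - 10171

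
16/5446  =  8/2723  =  0.00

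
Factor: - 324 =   -  2^2*3^4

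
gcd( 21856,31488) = 32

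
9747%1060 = 207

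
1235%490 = 255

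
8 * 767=6136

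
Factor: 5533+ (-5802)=  -  269  =  -  269^1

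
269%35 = 24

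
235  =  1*235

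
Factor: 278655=3^1* 5^1*13^1 * 1429^1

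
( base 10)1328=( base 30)1e8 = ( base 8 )2460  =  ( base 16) 530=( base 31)1bq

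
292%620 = 292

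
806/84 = 403/42=9.60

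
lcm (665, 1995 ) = 1995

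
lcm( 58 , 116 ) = 116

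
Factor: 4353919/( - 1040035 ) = - 5^( - 1 )*31^1*79^( -1 )*2633^ ( - 1 )*140449^1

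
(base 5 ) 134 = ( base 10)44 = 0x2c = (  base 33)1B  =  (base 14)32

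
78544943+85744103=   164289046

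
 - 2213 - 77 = - 2290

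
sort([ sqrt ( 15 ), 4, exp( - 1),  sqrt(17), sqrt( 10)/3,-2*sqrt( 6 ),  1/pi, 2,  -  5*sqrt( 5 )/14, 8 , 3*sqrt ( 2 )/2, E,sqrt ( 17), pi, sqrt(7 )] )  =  [ - 2*sqrt(6), - 5*sqrt ( 5 )/14,1/pi, exp(  -  1 ),sqrt( 10)/3, 2,3*sqrt(2 ) /2,sqrt ( 7 ), E,  pi,sqrt( 15 ),4 , sqrt(17 ), sqrt( 17), 8] 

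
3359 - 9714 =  - 6355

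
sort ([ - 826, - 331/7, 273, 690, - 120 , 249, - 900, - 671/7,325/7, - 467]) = [ - 900,  -  826, - 467, - 120, - 671/7, - 331/7, 325/7, 249, 273, 690]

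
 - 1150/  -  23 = 50 + 0/1 = 50.00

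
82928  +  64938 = 147866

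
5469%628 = 445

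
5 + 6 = 11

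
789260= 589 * 1340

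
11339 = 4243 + 7096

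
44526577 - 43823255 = 703322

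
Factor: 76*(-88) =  - 2^5*11^1*19^1 = -6688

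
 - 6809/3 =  -2270 + 1/3 = -2269.67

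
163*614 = 100082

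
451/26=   451/26 = 17.35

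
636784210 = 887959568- 251175358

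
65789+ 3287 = 69076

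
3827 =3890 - 63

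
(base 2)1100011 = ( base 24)43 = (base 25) 3O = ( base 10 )99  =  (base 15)69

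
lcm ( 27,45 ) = 135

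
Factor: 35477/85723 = 11^(-1)*13^1 * 2729^1 * 7793^( -1 ) 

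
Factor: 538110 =2^1*  3^3*5^1*1993^1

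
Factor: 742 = 2^1*7^1*53^1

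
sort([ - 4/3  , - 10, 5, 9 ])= [ - 10 , - 4/3, 5, 9 ]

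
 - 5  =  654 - 659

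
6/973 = 6/973=0.01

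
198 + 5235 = 5433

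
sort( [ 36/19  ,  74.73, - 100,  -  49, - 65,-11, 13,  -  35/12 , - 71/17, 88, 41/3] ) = [ - 100,-65, - 49, - 11, - 71/17,-35/12, 36/19,13,41/3,74.73, 88 ] 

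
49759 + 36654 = 86413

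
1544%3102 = 1544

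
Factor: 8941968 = 2^4*3^3*7^1*2957^1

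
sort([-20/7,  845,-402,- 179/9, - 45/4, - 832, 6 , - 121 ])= [-832, - 402 , - 121, - 179/9, - 45/4 , - 20/7,6,845]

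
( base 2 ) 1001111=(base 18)47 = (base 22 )3D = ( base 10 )79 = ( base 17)4b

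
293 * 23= 6739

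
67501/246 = 274+97/246 = 274.39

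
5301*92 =487692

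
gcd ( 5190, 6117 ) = 3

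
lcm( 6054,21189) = 42378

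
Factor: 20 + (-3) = 17=17^1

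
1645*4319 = 7104755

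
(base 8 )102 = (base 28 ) 2A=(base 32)22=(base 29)28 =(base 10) 66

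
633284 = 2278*278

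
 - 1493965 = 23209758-24703723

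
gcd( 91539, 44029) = 1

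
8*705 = 5640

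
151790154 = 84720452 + 67069702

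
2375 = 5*475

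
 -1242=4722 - 5964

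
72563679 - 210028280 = -137464601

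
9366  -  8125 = 1241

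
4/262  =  2/131  =  0.02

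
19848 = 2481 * 8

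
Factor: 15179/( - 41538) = - 2^(-1) *3^ (  -  1)*7^( - 1) * 23^( - 1)*353^1  =  - 353/966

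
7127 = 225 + 6902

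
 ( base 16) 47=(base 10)71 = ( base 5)241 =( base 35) 21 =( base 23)32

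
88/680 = 11/85 = 0.13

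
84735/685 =16947/137 = 123.70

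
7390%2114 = 1048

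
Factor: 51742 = 2^1*41^1*631^1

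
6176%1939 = 359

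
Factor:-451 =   -  11^1  *41^1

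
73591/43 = 1711 + 18/43 = 1711.42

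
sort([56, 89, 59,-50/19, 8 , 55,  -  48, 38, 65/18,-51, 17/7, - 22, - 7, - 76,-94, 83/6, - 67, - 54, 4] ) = [ - 94,-76,-67, -54, - 51,  -  48 ,-22,-7, -50/19, 17/7 , 65/18, 4,8, 83/6,38,  55,  56, 59,89 ] 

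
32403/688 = 32403/688 = 47.10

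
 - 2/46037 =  - 1 + 46035/46037 =- 0.00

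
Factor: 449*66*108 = 3200472 = 2^3*3^4*11^1*449^1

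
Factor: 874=2^1*19^1*23^1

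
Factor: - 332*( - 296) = 2^5*37^1*83^1=98272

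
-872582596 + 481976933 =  - 390605663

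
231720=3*77240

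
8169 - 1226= 6943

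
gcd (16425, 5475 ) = 5475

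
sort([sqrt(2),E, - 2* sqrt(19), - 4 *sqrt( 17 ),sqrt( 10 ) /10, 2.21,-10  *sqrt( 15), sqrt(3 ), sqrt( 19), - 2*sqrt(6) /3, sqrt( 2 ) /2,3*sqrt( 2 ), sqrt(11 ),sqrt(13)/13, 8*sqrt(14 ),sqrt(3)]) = [ - 10*sqrt( 15), - 4 * sqrt(17), - 2*sqrt( 19 ), - 2*sqrt(6 )/3, sqrt (13) /13 , sqrt(10 )/10,sqrt(2)/2, sqrt(2), sqrt(3 ),  sqrt( 3), 2.21, E, sqrt(11),3*sqrt(2 ),sqrt(19 ),8 *sqrt( 14 )]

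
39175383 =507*77269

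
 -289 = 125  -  414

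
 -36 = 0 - 36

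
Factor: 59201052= 2^2*3^1*4933421^1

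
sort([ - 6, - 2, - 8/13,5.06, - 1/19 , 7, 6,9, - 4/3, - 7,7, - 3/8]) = [ - 7, - 6, - 2, - 4/3,  -  8/13, - 3/8 , - 1/19,5.06, 6,7,7 , 9]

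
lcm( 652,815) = 3260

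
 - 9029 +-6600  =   - 15629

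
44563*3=133689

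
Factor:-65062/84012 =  - 32531/42006 =- 2^(  -  1)*3^ ( - 1)*7001^( - 1)*32531^1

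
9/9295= 9/9295 = 0.00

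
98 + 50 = 148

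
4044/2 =2022 = 2022.00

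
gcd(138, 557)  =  1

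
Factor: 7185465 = 3^2*5^1*  7^1*22811^1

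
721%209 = 94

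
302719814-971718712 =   -  668998898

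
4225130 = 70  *60359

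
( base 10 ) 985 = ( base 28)175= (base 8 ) 1731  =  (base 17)36g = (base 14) 505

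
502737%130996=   109749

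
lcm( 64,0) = 0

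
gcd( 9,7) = 1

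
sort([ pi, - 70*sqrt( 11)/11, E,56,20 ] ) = [ - 70*sqrt( 11 ) /11,E, pi,  20, 56]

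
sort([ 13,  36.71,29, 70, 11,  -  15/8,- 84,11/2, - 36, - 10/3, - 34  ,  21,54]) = [-84,-36, - 34,- 10/3, - 15/8, 11/2,11,13,21, 29, 36.71, 54 , 70 ]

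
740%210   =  110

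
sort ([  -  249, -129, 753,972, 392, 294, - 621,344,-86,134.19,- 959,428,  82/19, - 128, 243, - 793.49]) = [-959, - 793.49, - 621, - 249, - 129, -128,-86, 82/19,134.19,  243, 294  ,  344,392,428, 753,972 ]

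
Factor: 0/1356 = 0 = 0^1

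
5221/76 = 5221/76 = 68.70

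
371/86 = 371/86 = 4.31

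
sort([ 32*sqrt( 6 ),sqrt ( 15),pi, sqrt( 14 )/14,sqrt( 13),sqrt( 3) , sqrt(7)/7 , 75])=[ sqrt( 14) /14,  sqrt( 7) /7,sqrt ( 3),pi, sqrt(13 ),sqrt(15), 75, 32*sqrt ( 6) ] 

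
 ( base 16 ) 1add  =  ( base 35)5lh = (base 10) 6877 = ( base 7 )26023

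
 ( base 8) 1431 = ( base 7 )2212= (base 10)793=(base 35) mn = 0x319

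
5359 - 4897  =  462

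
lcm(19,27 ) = 513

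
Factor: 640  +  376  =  1016   =  2^3*127^1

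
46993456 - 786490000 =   -  739496544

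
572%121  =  88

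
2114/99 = 21 + 35/99  =  21.35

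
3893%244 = 233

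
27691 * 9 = 249219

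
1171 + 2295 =3466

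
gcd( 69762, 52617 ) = 3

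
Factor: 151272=2^3*3^2 * 11^1* 191^1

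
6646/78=3323/39 = 85.21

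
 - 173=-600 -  - 427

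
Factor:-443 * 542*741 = - 177918546= - 2^1*3^1 * 13^1 *19^1*271^1*443^1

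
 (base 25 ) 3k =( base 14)6B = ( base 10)95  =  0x5f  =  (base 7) 164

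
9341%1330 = 31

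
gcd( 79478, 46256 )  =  98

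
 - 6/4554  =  -1+758/759 = - 0.00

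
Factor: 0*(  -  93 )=0  =  0^1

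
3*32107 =96321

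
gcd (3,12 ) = 3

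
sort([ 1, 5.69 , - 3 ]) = [ - 3,1, 5.69]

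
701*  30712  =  21529112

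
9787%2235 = 847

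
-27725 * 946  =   - 26227850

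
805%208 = 181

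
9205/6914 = 1+ 2291/6914  =  1.33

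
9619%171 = 43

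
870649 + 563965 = 1434614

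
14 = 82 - 68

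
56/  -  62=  - 1  +  3/31= -0.90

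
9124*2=18248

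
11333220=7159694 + 4173526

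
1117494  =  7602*147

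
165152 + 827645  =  992797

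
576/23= 576/23 = 25.04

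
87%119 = 87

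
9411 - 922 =8489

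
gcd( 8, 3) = 1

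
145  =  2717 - 2572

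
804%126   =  48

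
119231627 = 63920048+55311579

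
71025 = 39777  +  31248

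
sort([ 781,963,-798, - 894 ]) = [ - 894, - 798, 781, 963]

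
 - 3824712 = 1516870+- 5341582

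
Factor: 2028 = 2^2*3^1 * 13^2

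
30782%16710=14072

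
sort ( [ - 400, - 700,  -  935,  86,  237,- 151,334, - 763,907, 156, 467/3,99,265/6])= [ - 935, - 763 ,-700,  -  400, - 151, 265/6,86,99,  467/3,156, 237, 334, 907]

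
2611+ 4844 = 7455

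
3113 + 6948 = 10061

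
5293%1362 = 1207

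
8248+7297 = 15545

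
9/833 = 9/833 = 0.01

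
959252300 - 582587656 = 376664644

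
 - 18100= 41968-60068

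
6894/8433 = 766/937  =  0.82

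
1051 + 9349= 10400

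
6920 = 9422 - 2502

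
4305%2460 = 1845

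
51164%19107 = 12950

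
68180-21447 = 46733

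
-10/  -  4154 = 5/2077 = 0.00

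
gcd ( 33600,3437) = 7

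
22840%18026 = 4814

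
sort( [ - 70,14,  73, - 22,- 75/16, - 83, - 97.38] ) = [ - 97.38,-83,-70, - 22,  -  75/16,14,73 ] 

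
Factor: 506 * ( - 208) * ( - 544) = 2^10*11^1*13^1* 17^1*23^1 = 57254912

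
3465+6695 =10160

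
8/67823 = 8/67823 = 0.00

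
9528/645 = 3176/215 = 14.77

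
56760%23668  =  9424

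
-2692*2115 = -5693580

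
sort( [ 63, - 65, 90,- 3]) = [ - 65, - 3,  63, 90]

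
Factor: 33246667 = 33246667^1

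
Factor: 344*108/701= 37152/701 = 2^5*3^3*43^1*701^ ( - 1 )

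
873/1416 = 291/472 =0.62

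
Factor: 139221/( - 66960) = -499/240 = - 2^(-4)*3^( - 1)*5^ (-1)*499^1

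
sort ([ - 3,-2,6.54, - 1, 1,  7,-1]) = [  -  3, - 2, - 1 , -1,1,  6.54,  7 ]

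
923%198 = 131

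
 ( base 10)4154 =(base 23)7JE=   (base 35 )3do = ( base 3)12200212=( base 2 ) 1000000111010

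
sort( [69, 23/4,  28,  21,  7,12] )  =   [23/4,7, 12, 21 , 28,  69 ] 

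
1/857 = 1/857 = 0.00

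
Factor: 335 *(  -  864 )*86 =-2^6 * 3^3*5^1 *43^1 * 67^1 = - 24891840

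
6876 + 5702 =12578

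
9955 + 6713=16668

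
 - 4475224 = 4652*( - 962 ) 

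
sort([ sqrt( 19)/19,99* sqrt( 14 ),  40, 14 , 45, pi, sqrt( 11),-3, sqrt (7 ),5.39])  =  [ - 3,sqrt( 19 )/19,sqrt( 7), pi, sqrt( 11),5.39 , 14, 40, 45, 99*sqrt (14 )] 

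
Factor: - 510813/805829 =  - 3^3* 191^(-1)*4219^(-1 )* 18919^1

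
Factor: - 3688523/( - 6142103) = 11^ (-1)*227^1*509^( - 1 )*1097^( - 1 )*16249^1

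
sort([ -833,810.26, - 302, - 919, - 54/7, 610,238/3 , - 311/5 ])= [ - 919, - 833,-302, -311/5, - 54/7, 238/3,610 , 810.26 ]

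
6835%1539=679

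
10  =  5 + 5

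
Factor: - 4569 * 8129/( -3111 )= 12380467/1037 = 11^1*17^( - 1)*61^ ( - 1)*739^1*1523^1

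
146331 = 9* 16259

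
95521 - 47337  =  48184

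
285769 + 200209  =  485978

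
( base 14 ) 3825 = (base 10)9833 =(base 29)bk2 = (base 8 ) 23151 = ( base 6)113305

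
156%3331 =156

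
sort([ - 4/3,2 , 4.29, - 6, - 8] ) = [ - 8, - 6, - 4/3,  2,  4.29]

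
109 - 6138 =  - 6029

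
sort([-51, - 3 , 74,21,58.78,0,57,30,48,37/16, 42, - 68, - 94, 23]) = [ - 94, - 68,  -  51, - 3,0, 37/16, 21, 23,30,42,48,57,58.78,74] 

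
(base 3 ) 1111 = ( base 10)40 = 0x28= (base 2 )101000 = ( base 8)50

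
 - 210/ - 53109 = 10/2529 = 0.00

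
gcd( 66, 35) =1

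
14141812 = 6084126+8057686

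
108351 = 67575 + 40776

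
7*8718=61026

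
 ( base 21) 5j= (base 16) 7C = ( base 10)124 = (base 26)4k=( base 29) 48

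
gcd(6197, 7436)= 1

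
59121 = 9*6569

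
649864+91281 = 741145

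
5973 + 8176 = 14149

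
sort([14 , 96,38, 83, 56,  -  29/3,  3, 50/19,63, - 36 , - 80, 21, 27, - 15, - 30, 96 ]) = [ - 80, - 36, - 30, - 15,  -  29/3,50/19, 3,14, 21, 27,38, 56  ,  63, 83,96, 96]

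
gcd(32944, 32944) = 32944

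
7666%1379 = 771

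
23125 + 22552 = 45677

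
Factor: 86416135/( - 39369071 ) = - 5^1*7^( -1)*13^1*197^( - 1 )*28549^ ( - 1)*1329479^1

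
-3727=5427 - 9154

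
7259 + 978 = 8237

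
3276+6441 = 9717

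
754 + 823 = 1577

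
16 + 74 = 90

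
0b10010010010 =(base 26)1J0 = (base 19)34B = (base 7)3261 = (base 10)1170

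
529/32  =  529/32 = 16.53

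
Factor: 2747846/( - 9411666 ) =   -  1373923/4705833 = - 3^(-1)*11^ ( - 1) * 17^1*80819^1*142601^( -1 )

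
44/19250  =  2/875 = 0.00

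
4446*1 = 4446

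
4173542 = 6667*626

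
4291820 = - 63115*( - 68 ) 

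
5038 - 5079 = -41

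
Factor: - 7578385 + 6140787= - 2^1 * 37^1*19427^1 =-  1437598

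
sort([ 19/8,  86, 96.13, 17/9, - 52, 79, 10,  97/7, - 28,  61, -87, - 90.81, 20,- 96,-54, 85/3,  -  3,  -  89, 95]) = [-96,-90.81,-89,  -  87,  -  54, - 52, -28,-3, 17/9,19/8, 10,97/7,20,85/3, 61,79,86,95, 96.13]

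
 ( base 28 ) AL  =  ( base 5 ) 2201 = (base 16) 12D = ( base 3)102011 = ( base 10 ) 301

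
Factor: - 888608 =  - 2^5*7^1 * 3967^1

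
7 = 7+0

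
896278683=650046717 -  - 246231966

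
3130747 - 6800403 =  - 3669656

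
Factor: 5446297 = 31^1*175687^1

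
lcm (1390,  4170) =4170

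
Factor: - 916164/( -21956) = 459/11=3^3* 11^( - 1) * 17^1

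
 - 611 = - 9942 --9331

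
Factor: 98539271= 98539271^1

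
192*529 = 101568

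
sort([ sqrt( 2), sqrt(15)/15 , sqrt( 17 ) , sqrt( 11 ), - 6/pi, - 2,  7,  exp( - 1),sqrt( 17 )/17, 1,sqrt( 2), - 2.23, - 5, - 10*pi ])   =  [ - 10*pi  , - 5, - 2.23, - 2, - 6/pi,sqrt(17 )/17,sqrt( 15) /15, exp( - 1 ),1,sqrt( 2),sqrt(  2), sqrt(  11 ),sqrt( 17),7]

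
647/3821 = 647/3821 = 0.17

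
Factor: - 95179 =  - 7^1*13597^1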